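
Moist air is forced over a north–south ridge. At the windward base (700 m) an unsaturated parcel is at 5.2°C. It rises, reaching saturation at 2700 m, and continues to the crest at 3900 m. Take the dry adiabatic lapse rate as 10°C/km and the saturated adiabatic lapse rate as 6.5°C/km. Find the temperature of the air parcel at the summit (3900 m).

700 → 2700 m (dry, 10°C/km): ΔT = -10 × 2 = -20°C → T = -14.8°C
2700 → 3900 m (saturated, 6.5°C/km): ΔT = -6.5 × 1.2 = -7.8°C → T = -22.6°C

-22.6°C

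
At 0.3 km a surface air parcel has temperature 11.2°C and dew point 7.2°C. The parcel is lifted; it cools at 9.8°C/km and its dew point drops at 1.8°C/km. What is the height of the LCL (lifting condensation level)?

0.8 km

T and T_d converge at 9.8 − 1.8 = 8°C per km
Height above start = (11.2 − 7.2) / 8 = 0.5 km
LCL altitude = 300 m + 500 m = 800 m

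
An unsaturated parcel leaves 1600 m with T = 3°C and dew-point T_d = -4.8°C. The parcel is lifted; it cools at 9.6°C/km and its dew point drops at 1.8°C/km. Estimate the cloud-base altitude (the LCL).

2600 m

T and T_d converge at 9.6 − 1.8 = 7.8°C per km
Height above start = (3 − (-4.8)) / 7.8 = 1 km
LCL altitude = 1600 m + 1000 m = 2600 m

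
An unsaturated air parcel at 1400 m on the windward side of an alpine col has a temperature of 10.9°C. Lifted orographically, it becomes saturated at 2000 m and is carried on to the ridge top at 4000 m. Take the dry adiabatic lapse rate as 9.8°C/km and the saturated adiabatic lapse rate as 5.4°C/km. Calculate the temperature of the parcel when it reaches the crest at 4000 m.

-5.78°C

From 1400 m to 2000 m (dry): cools by 9.8 × 0.6 = 5.88°C, giving 5.02°C.
From 2000 m to 4000 m (saturated): cools by 5.4 × 2 = 10.8°C, giving -5.78°C.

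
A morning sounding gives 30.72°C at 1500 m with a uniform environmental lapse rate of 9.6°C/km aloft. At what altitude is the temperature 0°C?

Height above start = (30.72 − 0) / 9.6 = 3.2 km
Altitude = 1500 m + 3200 m = 4700 m

4700 m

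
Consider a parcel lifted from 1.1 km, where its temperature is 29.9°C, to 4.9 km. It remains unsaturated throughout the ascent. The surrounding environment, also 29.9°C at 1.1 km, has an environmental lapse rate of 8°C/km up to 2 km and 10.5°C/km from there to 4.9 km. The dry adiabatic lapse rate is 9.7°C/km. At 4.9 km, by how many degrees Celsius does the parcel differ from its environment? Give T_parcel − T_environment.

Parcel:
  1100 → 4900 m (dry, 9.7°C/km): ΔT = -9.7 × 3.8 = -36.86°C → T = -6.96°C
Environment:
  1100 → 2000 m (environment, lower layer, 8°C/km): ΔT = -8 × 0.9 = -7.2°C → T = 22.7°C
  2000 → 4900 m (environment, upper layer, 10.5°C/km): ΔT = -10.5 × 2.9 = -30.45°C → T = -7.75°C
T_parcel − T_env = -6.96 − (-7.75) = +0.79°C

+0.79°C (parcel warmer than environment)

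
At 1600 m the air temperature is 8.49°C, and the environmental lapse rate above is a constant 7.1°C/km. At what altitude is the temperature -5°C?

Height above start = (8.49 − (-5)) / 7.1 = 1.9 km
Altitude = 1600 m + 1900 m = 3500 m

3500 m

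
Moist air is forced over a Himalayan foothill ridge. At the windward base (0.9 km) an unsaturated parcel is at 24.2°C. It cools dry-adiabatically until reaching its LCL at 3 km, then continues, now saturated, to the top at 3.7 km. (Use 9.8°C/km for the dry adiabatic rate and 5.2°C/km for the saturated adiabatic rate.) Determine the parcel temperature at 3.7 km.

-0.02°C

900 → 3000 m (dry, 9.8°C/km): ΔT = -9.8 × 2.1 = -20.58°C → T = 3.62°C
3000 → 3700 m (saturated, 5.2°C/km): ΔT = -5.2 × 0.7 = -3.64°C → T = -0.02°C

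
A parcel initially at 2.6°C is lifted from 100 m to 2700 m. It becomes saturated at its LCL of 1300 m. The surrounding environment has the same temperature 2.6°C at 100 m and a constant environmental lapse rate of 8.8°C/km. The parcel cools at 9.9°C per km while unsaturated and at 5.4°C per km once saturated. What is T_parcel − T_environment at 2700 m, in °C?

+3.44°C (parcel warmer than environment)

Parcel:
  From 100 m to 1300 m (dry): cools by 9.9 × 1.2 = 11.88°C, giving -9.28°C.
  From 1300 m to 2700 m (saturated): cools by 5.4 × 1.4 = 7.56°C, giving -16.84°C.
Environment:
  From 100 m to 2700 m (environment): cools by 8.8 × 2.6 = 22.88°C, giving -20.28°C.
T_parcel − T_env = -16.84 − (-20.28) = +3.44°C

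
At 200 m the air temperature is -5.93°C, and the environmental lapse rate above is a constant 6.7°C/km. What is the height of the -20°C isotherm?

Height above start = (-5.93 − (-20)) / 6.7 = 2.1 km
Altitude = 200 m + 2100 m = 2300 m

2300 m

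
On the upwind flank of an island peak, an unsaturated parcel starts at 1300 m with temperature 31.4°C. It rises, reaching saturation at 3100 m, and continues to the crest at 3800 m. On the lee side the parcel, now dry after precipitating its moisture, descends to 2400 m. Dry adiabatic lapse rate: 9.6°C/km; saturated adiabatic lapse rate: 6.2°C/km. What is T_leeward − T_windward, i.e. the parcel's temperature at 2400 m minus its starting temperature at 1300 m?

-8.18°C

From 1300 m to 3100 m (dry): cools by 9.6 × 1.8 = 17.28°C, giving 14.12°C.
From 3100 m to 3800 m (saturated): cools by 6.2 × 0.7 = 4.34°C, giving 9.78°C.
From 3800 m to 2400 m (dry descent): warms by 9.6 × 1.4 = 13.44°C, giving 23.22°C.
Net change vs windward start: 23.22 − 31.4 = -8.18°C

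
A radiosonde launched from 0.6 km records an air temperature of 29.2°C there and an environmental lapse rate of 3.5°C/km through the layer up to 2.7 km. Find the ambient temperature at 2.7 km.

600–2700 m, environmental: Δz = 2.1 km ⇒ ΔT = -7.35°C; T = 21.85°C

21.85°C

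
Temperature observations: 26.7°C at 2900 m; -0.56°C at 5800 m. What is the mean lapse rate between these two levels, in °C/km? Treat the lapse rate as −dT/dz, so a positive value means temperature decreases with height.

9.4°C/km

Γ = −ΔT/Δz = (26.7 − (-0.56)) / (5800 − 2900) m
  = 27.26°C / 2.9 km = 9.4°C/km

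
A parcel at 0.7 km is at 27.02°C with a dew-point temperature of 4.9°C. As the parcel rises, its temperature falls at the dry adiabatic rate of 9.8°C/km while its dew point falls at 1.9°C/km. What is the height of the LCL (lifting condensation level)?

3.5 km

T and T_d converge at 9.8 − 1.9 = 7.9°C per km
Height above start = (27.02 − 4.9) / 7.9 = 2.8 km
LCL altitude = 700 m + 2800 m = 3500 m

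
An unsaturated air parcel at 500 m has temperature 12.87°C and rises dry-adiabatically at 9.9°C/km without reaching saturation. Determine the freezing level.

1800 m

Height above start = (12.87 − 0) / 9.9 = 1.3 km
Altitude = 500 m + 1300 m = 1800 m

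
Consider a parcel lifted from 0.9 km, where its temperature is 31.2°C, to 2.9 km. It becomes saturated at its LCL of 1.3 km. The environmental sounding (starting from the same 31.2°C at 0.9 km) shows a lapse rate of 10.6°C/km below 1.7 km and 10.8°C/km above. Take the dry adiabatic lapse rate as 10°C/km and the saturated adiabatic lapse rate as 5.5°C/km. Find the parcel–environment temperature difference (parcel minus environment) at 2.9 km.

+8.64°C (parcel warmer than environment)

Parcel:
  Dry to 1300 m: -10 × 0.4 km = -4°C, so T = 27.2°C.
  Saturated to 2900 m: -5.5 × 1.6 km = -8.8°C, so T = 18.4°C.
Environment:
  Environment, lower layer to 1700 m: -10.6 × 0.8 km = -8.48°C, so T = 22.72°C.
  Environment, upper layer to 2900 m: -10.8 × 1.2 km = -12.96°C, so T = 9.76°C.
T_parcel − T_env = 18.4 − 9.76 = +8.64°C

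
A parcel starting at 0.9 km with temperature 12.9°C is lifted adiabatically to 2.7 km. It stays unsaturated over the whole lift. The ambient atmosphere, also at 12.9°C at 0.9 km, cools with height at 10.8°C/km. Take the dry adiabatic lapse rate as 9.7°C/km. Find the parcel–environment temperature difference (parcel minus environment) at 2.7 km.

+1.98°C (parcel warmer than environment)

Parcel:
  From 900 m to 2700 m (dry): cools by 9.7 × 1.8 = 17.46°C, giving -4.56°C.
Environment:
  From 900 m to 2700 m (environment): cools by 10.8 × 1.8 = 19.44°C, giving -6.54°C.
T_parcel − T_env = -4.56 − (-6.54) = +1.98°C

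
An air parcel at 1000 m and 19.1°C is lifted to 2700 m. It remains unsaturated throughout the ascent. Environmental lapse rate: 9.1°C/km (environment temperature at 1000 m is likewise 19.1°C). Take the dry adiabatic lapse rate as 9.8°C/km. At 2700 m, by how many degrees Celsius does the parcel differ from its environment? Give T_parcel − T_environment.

Parcel:
  From 1000 m to 2700 m (dry): cools by 9.8 × 1.7 = 16.66°C, giving 2.44°C.
Environment:
  From 1000 m to 2700 m (environment): cools by 9.1 × 1.7 = 15.47°C, giving 3.63°C.
T_parcel − T_env = 2.44 − 3.63 = -1.19°C

-1.19°C (parcel cooler than environment)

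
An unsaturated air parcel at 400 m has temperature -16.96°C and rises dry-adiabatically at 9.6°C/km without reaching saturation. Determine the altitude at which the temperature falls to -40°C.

2800 m

Height above start = (-16.96 − (-40)) / 9.6 = 2.4 km
Altitude = 400 m + 2400 m = 2800 m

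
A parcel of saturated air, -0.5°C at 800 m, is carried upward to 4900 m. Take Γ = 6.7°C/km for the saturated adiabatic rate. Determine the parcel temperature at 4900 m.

-27.97°C

Saturated adiabatic to 4900 m: -6.7 × 4.1 km = -27.47°C, so T = -27.97°C.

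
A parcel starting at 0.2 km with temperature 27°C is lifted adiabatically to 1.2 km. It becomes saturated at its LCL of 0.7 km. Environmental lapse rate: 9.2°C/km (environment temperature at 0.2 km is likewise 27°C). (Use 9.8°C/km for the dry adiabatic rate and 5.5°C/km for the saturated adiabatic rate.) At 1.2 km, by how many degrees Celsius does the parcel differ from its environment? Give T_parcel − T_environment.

+1.55°C (parcel warmer than environment)

Parcel:
  Dry to 700 m: -9.8 × 0.5 km = -4.9°C, so T = 22.1°C.
  Saturated to 1200 m: -5.5 × 0.5 km = -2.75°C, so T = 19.35°C.
Environment:
  Environment to 1200 m: -9.2 × 1 km = -9.2°C, so T = 17.8°C.
T_parcel − T_env = 19.35 − 17.8 = +1.55°C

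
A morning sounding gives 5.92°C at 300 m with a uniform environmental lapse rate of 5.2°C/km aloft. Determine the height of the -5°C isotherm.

Height above start = (5.92 − (-5)) / 5.2 = 2.1 km
Altitude = 300 m + 2100 m = 2400 m

2400 m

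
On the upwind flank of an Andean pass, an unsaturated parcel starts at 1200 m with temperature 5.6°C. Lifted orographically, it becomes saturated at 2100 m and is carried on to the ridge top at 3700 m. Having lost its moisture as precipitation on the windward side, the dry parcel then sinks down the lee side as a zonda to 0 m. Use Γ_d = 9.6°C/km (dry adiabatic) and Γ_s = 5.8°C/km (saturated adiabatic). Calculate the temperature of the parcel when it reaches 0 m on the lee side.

23.2°C

1200 → 2100 m (dry, 9.6°C/km): ΔT = -9.6 × 0.9 = -8.64°C → T = -3.04°C
2100 → 3700 m (saturated, 5.8°C/km): ΔT = -5.8 × 1.6 = -9.28°C → T = -12.32°C
3700 → 0 m (dry descent, 9.6°C/km): ΔT = +9.6 × 3.7 = +35.52°C → T = 23.2°C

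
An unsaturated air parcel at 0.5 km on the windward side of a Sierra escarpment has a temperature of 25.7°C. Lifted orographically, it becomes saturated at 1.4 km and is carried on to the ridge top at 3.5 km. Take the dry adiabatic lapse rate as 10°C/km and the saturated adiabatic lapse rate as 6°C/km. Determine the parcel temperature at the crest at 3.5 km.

Dry to 1400 m: -10 × 0.9 km = -9°C, so T = 16.7°C.
Saturated to 3500 m: -6 × 2.1 km = -12.6°C, so T = 4.1°C.

4.1°C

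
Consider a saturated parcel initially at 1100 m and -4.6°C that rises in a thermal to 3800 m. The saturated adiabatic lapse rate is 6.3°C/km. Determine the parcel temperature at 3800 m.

1100 → 3800 m (saturated adiabatic, 6.3°C/km): ΔT = -6.3 × 2.7 = -17.01°C → T = -21.61°C

-21.61°C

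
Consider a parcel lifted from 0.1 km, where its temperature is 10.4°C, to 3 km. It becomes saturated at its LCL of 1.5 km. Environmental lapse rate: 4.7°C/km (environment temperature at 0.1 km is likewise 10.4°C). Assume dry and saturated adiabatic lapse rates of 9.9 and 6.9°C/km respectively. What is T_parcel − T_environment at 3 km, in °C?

Parcel:
  From 100 m to 1500 m (dry): cools by 9.9 × 1.4 = 13.86°C, giving -3.46°C.
  From 1500 m to 3000 m (saturated): cools by 6.9 × 1.5 = 10.35°C, giving -13.81°C.
Environment:
  From 100 m to 3000 m (environment): cools by 4.7 × 2.9 = 13.63°C, giving -3.23°C.
T_parcel − T_env = -13.81 − (-3.23) = -10.58°C

-10.58°C (parcel cooler than environment)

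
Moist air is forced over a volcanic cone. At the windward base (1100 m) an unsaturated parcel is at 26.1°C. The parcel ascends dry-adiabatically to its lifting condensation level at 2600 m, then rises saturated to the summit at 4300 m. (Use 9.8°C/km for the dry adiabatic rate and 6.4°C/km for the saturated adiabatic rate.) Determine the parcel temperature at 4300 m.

0.52°C

1100 → 2600 m (dry, 9.8°C/km): ΔT = -9.8 × 1.5 = -14.7°C → T = 11.4°C
2600 → 4300 m (saturated, 6.4°C/km): ΔT = -6.4 × 1.7 = -10.88°C → T = 0.52°C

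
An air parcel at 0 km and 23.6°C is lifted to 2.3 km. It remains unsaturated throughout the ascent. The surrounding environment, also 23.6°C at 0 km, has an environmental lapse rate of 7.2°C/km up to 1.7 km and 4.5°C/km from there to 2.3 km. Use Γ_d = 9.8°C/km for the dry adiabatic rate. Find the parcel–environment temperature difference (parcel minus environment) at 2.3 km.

-7.6°C (parcel cooler than environment)

Parcel:
  Dry to 2300 m: -9.8 × 2.3 km = -22.54°C, so T = 1.06°C.
Environment:
  Environment, lower layer to 1700 m: -7.2 × 1.7 km = -12.24°C, so T = 11.36°C.
  Environment, upper layer to 2300 m: -4.5 × 0.6 km = -2.7°C, so T = 8.66°C.
T_parcel − T_env = 1.06 − 8.66 = -7.6°C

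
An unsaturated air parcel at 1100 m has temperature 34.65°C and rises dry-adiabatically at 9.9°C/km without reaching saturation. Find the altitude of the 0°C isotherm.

4600 m

Height above start = (34.65 − 0) / 9.9 = 3.5 km
Altitude = 1100 m + 3500 m = 4600 m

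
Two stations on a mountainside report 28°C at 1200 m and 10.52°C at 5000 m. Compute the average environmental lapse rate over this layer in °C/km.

Γ = −ΔT/Δz = (28 − 10.52) / (5000 − 1200) m
  = 17.48°C / 3.8 km = 4.6°C/km

4.6°C/km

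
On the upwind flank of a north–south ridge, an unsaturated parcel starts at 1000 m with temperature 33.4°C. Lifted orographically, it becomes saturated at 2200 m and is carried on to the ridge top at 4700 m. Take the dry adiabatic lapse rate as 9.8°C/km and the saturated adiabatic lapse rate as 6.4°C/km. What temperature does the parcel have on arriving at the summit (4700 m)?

Dry to 2200 m: -9.8 × 1.2 km = -11.76°C, so T = 21.64°C.
Saturated to 4700 m: -6.4 × 2.5 km = -16°C, so T = 5.64°C.

5.64°C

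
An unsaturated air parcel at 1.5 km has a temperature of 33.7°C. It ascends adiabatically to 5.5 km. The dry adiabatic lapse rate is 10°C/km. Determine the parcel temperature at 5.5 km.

Dry adiabatic to 5500 m: -10 × 4 km = -40°C, so T = -6.3°C.

-6.3°C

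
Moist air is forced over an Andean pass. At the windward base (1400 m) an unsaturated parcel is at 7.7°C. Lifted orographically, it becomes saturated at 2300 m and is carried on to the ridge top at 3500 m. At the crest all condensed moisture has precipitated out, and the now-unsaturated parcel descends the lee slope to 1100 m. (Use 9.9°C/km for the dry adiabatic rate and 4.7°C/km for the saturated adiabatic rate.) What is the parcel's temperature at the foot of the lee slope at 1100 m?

1400–2300 m, dry: Δz = 0.9 km ⇒ ΔT = -8.91°C; T = -1.21°C
2300–3500 m, saturated: Δz = 1.2 km ⇒ ΔT = -5.64°C; T = -6.85°C
3500–1100 m, dry descent: Δz = 2.4 km ⇒ ΔT = +23.76°C; T = 16.91°C

16.91°C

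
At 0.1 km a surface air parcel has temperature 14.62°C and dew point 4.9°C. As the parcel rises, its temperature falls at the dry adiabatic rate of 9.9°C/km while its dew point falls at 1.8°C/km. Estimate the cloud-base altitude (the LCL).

1.3 km

T and T_d converge at 9.9 − 1.8 = 8.1°C per km
Height above start = (14.62 − 4.9) / 8.1 = 1.2 km
LCL altitude = 100 m + 1200 m = 1300 m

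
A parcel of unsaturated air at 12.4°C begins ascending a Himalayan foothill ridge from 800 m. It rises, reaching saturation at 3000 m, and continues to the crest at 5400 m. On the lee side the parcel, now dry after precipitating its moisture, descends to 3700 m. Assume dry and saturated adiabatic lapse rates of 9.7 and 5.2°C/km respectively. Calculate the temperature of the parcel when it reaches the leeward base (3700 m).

-4.93°C

800–3000 m, dry: Δz = 2.2 km ⇒ ΔT = -21.34°C; T = -8.94°C
3000–5400 m, saturated: Δz = 2.4 km ⇒ ΔT = -12.48°C; T = -21.42°C
5400–3700 m, dry descent: Δz = 1.7 km ⇒ ΔT = +16.49°C; T = -4.93°C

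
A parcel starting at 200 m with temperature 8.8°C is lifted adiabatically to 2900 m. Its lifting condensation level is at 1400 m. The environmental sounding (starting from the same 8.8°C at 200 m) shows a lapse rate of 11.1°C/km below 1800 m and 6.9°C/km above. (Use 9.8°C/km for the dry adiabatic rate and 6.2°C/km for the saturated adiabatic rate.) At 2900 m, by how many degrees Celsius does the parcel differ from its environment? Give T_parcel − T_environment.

Parcel:
  Dry to 1400 m: -9.8 × 1.2 km = -11.76°C, so T = -2.96°C.
  Saturated to 2900 m: -6.2 × 1.5 km = -9.3°C, so T = -12.26°C.
Environment:
  Environment, lower layer to 1800 m: -11.1 × 1.6 km = -17.76°C, so T = -8.96°C.
  Environment, upper layer to 2900 m: -6.9 × 1.1 km = -7.59°C, so T = -16.55°C.
T_parcel − T_env = -12.26 − (-16.55) = +4.29°C

+4.29°C (parcel warmer than environment)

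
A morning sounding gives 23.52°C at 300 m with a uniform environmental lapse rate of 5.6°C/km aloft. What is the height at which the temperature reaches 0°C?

4500 m

Height above start = (23.52 − 0) / 5.6 = 4.2 km
Altitude = 300 m + 4200 m = 4500 m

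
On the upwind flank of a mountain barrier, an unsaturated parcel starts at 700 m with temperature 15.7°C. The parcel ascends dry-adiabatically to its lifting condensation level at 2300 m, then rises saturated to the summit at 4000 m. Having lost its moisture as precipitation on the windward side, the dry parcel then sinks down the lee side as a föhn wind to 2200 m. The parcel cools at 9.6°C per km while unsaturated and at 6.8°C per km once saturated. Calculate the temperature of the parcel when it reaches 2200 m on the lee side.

6.06°C

Dry to 2300 m: -9.6 × 1.6 km = -15.36°C, so T = 0.34°C.
Saturated to 4000 m: -6.8 × 1.7 km = -11.56°C, so T = -11.22°C.
Dry descent to 2200 m: +9.6 × 1.8 km = +17.28°C, so T = 6.06°C.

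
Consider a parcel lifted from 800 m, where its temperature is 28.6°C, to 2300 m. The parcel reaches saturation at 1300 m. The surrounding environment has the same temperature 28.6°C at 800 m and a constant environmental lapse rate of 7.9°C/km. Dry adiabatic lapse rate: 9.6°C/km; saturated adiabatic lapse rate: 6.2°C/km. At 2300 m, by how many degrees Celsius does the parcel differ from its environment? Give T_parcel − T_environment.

+0.85°C (parcel warmer than environment)

Parcel:
  800 → 1300 m (dry, 9.6°C/km): ΔT = -9.6 × 0.5 = -4.8°C → T = 23.8°C
  1300 → 2300 m (saturated, 6.2°C/km): ΔT = -6.2 × 1 = -6.2°C → T = 17.6°C
Environment:
  800 → 2300 m (environment, 7.9°C/km): ΔT = -7.9 × 1.5 = -11.85°C → T = 16.75°C
T_parcel − T_env = 17.6 − 16.75 = +0.85°C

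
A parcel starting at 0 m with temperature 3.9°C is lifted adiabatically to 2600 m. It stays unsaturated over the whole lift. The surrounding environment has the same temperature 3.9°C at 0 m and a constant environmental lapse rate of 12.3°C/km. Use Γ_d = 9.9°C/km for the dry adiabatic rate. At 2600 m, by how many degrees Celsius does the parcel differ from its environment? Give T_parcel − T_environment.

+6.24°C (parcel warmer than environment)

Parcel:
  0 → 2600 m (dry, 9.9°C/km): ΔT = -9.9 × 2.6 = -25.74°C → T = -21.84°C
Environment:
  0 → 2600 m (environment, 12.3°C/km): ΔT = -12.3 × 2.6 = -31.98°C → T = -28.08°C
T_parcel − T_env = -21.84 − (-28.08) = +6.24°C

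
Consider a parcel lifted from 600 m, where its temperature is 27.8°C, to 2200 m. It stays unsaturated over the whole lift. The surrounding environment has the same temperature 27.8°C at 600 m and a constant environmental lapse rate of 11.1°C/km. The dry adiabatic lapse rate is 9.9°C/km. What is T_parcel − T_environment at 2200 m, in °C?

+1.92°C (parcel warmer than environment)

Parcel:
  600 → 2200 m (dry, 9.9°C/km): ΔT = -9.9 × 1.6 = -15.84°C → T = 11.96°C
Environment:
  600 → 2200 m (environment, 11.1°C/km): ΔT = -11.1 × 1.6 = -17.76°C → T = 10.04°C
T_parcel − T_env = 11.96 − 10.04 = +1.92°C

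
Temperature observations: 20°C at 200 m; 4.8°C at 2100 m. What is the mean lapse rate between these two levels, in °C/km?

8°C/km

Γ = −ΔT/Δz = (20 − 4.8) / (2100 − 200) m
  = 15.2°C / 1.9 km = 8°C/km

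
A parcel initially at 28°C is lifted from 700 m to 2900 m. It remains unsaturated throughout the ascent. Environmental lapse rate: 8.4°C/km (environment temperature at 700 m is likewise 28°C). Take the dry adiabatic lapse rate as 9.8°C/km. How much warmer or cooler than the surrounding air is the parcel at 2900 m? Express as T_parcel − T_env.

Parcel:
  From 700 m to 2900 m (dry): cools by 9.8 × 2.2 = 21.56°C, giving 6.44°C.
Environment:
  From 700 m to 2900 m (environment): cools by 8.4 × 2.2 = 18.48°C, giving 9.52°C.
T_parcel − T_env = 6.44 − 9.52 = -3.08°C

-3.08°C (parcel cooler than environment)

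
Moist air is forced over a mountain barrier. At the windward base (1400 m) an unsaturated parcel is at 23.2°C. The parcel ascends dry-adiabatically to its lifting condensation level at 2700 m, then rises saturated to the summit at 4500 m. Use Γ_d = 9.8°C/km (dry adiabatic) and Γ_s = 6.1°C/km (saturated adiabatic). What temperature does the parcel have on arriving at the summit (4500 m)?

1400 → 2700 m (dry, 9.8°C/km): ΔT = -9.8 × 1.3 = -12.74°C → T = 10.46°C
2700 → 4500 m (saturated, 6.1°C/km): ΔT = -6.1 × 1.8 = -10.98°C → T = -0.52°C

-0.52°C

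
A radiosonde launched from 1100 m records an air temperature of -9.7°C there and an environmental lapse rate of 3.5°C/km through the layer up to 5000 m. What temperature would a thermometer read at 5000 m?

Environmental to 5000 m: -3.5 × 3.9 km = -13.65°C, so T = -23.35°C.

-23.35°C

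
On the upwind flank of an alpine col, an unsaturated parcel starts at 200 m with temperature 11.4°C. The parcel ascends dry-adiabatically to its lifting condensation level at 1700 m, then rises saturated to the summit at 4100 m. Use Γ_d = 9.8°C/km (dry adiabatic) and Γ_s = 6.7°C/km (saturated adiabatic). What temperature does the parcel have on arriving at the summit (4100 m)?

-19.38°C

200–1700 m, dry: Δz = 1.5 km ⇒ ΔT = -14.7°C; T = -3.3°C
1700–4100 m, saturated: Δz = 2.4 km ⇒ ΔT = -16.08°C; T = -19.38°C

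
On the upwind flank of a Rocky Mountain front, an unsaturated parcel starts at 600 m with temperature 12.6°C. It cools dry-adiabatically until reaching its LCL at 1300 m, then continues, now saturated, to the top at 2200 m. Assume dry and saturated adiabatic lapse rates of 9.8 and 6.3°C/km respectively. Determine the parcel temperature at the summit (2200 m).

From 600 m to 1300 m (dry): cools by 9.8 × 0.7 = 6.86°C, giving 5.74°C.
From 1300 m to 2200 m (saturated): cools by 6.3 × 0.9 = 5.67°C, giving 0.07°C.

0.07°C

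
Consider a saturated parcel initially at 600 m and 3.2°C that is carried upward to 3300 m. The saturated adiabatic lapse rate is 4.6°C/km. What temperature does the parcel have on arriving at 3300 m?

-9.22°C

Saturated adiabatic to 3300 m: -4.6 × 2.7 km = -12.42°C, so T = -9.22°C.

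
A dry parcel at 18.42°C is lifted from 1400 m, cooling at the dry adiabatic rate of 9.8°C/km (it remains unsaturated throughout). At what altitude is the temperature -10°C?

Height above start = (18.42 − (-10)) / 9.8 = 2.9 km
Altitude = 1400 m + 2900 m = 4300 m

4300 m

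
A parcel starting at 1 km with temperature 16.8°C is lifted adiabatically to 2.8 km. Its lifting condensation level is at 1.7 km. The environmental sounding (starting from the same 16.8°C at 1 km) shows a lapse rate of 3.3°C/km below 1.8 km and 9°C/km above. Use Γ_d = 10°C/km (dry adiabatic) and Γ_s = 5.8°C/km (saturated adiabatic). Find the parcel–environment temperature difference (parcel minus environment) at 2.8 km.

-1.74°C (parcel cooler than environment)

Parcel:
  From 1000 m to 1700 m (dry): cools by 10 × 0.7 = 7°C, giving 9.8°C.
  From 1700 m to 2800 m (saturated): cools by 5.8 × 1.1 = 6.38°C, giving 3.42°C.
Environment:
  From 1000 m to 1800 m (environment, lower layer): cools by 3.3 × 0.8 = 2.64°C, giving 14.16°C.
  From 1800 m to 2800 m (environment, upper layer): cools by 9 × 1 = 9°C, giving 5.16°C.
T_parcel − T_env = 3.42 − 5.16 = -1.74°C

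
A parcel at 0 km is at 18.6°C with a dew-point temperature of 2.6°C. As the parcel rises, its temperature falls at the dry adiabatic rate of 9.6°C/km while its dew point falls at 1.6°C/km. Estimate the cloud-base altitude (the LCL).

T and T_d converge at 9.6 − 1.6 = 8°C per km
Height above start = (18.6 − 2.6) / 8 = 2 km
LCL altitude = 0 m + 2000 m = 2000 m

2 km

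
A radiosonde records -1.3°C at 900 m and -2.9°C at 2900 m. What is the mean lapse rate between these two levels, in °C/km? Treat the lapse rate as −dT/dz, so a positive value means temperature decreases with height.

Γ = −ΔT/Δz = (-1.3 − (-2.9)) / (2900 − 900) m
  = 1.6°C / 2 km = 0.8°C/km

0.8°C/km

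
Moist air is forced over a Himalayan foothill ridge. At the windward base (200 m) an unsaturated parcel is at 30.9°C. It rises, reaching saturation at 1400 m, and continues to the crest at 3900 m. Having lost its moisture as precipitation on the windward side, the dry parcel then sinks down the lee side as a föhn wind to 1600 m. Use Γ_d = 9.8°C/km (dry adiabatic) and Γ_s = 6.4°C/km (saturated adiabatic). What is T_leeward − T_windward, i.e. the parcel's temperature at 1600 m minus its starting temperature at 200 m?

200–1400 m, dry: Δz = 1.2 km ⇒ ΔT = -11.76°C; T = 19.14°C
1400–3900 m, saturated: Δz = 2.5 km ⇒ ΔT = -16°C; T = 3.14°C
3900–1600 m, dry descent: Δz = 2.3 km ⇒ ΔT = +22.54°C; T = 25.68°C
Net change vs windward start: 25.68 − 30.9 = -5.22°C

-5.22°C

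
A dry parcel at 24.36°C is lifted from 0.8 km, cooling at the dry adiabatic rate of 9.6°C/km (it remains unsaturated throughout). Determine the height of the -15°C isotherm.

4.9 km

Height above start = (24.36 − (-15)) / 9.6 = 4.1 km
Altitude = 800 m + 4100 m = 4900 m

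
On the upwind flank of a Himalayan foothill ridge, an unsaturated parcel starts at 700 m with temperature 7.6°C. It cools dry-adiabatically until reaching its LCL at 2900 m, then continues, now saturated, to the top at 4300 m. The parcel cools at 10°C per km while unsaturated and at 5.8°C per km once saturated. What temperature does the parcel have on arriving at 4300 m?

-22.52°C

Dry to 2900 m: -10 × 2.2 km = -22°C, so T = -14.4°C.
Saturated to 4300 m: -5.8 × 1.4 km = -8.12°C, so T = -22.52°C.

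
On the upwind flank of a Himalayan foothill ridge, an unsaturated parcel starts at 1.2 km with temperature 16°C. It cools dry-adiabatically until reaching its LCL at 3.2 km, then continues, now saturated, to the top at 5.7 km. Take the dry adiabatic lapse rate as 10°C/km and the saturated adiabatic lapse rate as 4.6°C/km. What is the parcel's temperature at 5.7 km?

-15.5°C

From 1200 m to 3200 m (dry): cools by 10 × 2 = 20°C, giving -4°C.
From 3200 m to 5700 m (saturated): cools by 4.6 × 2.5 = 11.5°C, giving -15.5°C.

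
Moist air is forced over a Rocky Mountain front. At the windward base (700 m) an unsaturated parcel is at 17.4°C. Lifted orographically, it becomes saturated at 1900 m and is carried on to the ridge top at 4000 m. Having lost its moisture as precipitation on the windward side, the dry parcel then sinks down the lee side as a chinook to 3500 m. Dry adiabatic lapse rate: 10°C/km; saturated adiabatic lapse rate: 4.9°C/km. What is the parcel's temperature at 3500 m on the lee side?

From 700 m to 1900 m (dry): cools by 10 × 1.2 = 12°C, giving 5.4°C.
From 1900 m to 4000 m (saturated): cools by 4.9 × 2.1 = 10.29°C, giving -4.89°C.
From 4000 m to 3500 m (dry descent): warms by 10 × 0.5 = 5°C, giving 0.11°C.

0.11°C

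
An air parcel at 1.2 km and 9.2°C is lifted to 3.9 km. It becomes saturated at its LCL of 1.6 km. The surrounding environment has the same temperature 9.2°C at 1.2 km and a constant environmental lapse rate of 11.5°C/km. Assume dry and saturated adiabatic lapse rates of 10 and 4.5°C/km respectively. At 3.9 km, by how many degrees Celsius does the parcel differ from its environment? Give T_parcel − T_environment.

Parcel:
  From 1200 m to 1600 m (dry): cools by 10 × 0.4 = 4°C, giving 5.2°C.
  From 1600 m to 3900 m (saturated): cools by 4.5 × 2.3 = 10.35°C, giving -5.15°C.
Environment:
  From 1200 m to 3900 m (environment): cools by 11.5 × 2.7 = 31.05°C, giving -21.85°C.
T_parcel − T_env = -5.15 − (-21.85) = +16.7°C

+16.7°C (parcel warmer than environment)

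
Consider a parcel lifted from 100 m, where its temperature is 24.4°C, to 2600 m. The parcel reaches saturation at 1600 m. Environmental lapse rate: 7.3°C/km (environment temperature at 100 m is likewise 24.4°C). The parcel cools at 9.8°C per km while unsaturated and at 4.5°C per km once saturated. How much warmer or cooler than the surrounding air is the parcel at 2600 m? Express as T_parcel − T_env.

Parcel:
  Dry to 1600 m: -9.8 × 1.5 km = -14.7°C, so T = 9.7°C.
  Saturated to 2600 m: -4.5 × 1 km = -4.5°C, so T = 5.2°C.
Environment:
  Environment to 2600 m: -7.3 × 2.5 km = -18.25°C, so T = 6.15°C.
T_parcel − T_env = 5.2 − 6.15 = -0.95°C

-0.95°C (parcel cooler than environment)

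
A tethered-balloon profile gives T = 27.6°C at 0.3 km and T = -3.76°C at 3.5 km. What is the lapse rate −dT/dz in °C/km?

Γ = −ΔT/Δz = (27.6 − (-3.76)) / (3500 − 300) m
  = 31.36°C / 3.2 km = 9.8°C/km

9.8°C/km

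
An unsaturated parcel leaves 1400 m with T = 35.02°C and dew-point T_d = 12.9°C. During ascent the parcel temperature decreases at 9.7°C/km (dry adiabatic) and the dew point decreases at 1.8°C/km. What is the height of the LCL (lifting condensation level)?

4200 m

T and T_d converge at 9.7 − 1.8 = 7.9°C per km
Height above start = (35.02 − 12.9) / 7.9 = 2.8 km
LCL altitude = 1400 m + 2800 m = 4200 m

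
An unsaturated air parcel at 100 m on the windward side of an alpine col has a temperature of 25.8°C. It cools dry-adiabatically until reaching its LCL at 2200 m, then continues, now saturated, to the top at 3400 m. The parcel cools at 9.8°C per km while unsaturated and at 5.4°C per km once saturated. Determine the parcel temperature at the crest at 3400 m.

Dry to 2200 m: -9.8 × 2.1 km = -20.58°C, so T = 5.22°C.
Saturated to 3400 m: -5.4 × 1.2 km = -6.48°C, so T = -1.26°C.

-1.26°C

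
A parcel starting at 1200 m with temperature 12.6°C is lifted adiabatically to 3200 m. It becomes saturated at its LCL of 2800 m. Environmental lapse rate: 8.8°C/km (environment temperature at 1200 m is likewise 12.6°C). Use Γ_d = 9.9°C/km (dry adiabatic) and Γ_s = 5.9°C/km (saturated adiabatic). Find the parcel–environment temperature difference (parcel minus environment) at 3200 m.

Parcel:
  1200–2800 m, dry: Δz = 1.6 km ⇒ ΔT = -15.84°C; T = -3.24°C
  2800–3200 m, saturated: Δz = 0.4 km ⇒ ΔT = -2.36°C; T = -5.6°C
Environment:
  1200–3200 m, environment: Δz = 2 km ⇒ ΔT = -17.6°C; T = -5°C
T_parcel − T_env = -5.6 − (-5) = -0.6°C

-0.6°C (parcel cooler than environment)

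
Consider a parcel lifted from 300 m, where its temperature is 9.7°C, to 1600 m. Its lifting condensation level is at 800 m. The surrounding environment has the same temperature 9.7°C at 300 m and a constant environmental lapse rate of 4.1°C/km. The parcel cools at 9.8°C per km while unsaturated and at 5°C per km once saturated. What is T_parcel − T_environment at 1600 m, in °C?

Parcel:
  300 → 800 m (dry, 9.8°C/km): ΔT = -9.8 × 0.5 = -4.9°C → T = 4.8°C
  800 → 1600 m (saturated, 5°C/km): ΔT = -5 × 0.8 = -4°C → T = 0.8°C
Environment:
  300 → 1600 m (environment, 4.1°C/km): ΔT = -4.1 × 1.3 = -5.33°C → T = 4.37°C
T_parcel − T_env = 0.8 − 4.37 = -3.57°C

-3.57°C (parcel cooler than environment)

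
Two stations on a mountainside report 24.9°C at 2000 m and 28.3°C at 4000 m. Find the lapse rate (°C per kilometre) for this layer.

-1.7°C/km

Γ = −ΔT/Δz = (24.9 − 28.3) / (4000 − 2000) m
  = -3.4°C / 2 km = -1.7°C/km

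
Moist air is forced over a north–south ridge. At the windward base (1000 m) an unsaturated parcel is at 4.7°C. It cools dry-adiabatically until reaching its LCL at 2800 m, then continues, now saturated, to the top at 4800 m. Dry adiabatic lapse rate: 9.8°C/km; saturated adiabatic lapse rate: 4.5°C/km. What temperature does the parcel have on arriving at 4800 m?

1000–2800 m, dry: Δz = 1.8 km ⇒ ΔT = -17.64°C; T = -12.94°C
2800–4800 m, saturated: Δz = 2 km ⇒ ΔT = -9°C; T = -21.94°C

-21.94°C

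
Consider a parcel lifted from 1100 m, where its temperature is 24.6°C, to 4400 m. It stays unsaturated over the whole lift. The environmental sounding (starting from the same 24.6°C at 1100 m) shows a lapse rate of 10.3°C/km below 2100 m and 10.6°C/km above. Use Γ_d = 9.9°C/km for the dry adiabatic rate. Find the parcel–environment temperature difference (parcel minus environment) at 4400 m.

+2.01°C (parcel warmer than environment)

Parcel:
  Dry to 4400 m: -9.9 × 3.3 km = -32.67°C, so T = -8.07°C.
Environment:
  Environment, lower layer to 2100 m: -10.3 × 1 km = -10.3°C, so T = 14.3°C.
  Environment, upper layer to 4400 m: -10.6 × 2.3 km = -24.38°C, so T = -10.08°C.
T_parcel − T_env = -8.07 − (-10.08) = +2.01°C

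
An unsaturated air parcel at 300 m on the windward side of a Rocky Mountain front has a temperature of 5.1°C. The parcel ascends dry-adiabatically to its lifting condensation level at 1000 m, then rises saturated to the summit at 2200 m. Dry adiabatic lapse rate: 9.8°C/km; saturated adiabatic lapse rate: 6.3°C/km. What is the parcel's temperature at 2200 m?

-9.32°C

Dry to 1000 m: -9.8 × 0.7 km = -6.86°C, so T = -1.76°C.
Saturated to 2200 m: -6.3 × 1.2 km = -7.56°C, so T = -9.32°C.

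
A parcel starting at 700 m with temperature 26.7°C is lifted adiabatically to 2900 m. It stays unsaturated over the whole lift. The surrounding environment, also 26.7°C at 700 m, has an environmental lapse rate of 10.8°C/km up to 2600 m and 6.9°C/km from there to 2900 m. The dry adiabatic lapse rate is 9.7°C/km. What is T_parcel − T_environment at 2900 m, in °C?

Parcel:
  700 → 2900 m (dry, 9.7°C/km): ΔT = -9.7 × 2.2 = -21.34°C → T = 5.36°C
Environment:
  700 → 2600 m (environment, lower layer, 10.8°C/km): ΔT = -10.8 × 1.9 = -20.52°C → T = 6.18°C
  2600 → 2900 m (environment, upper layer, 6.9°C/km): ΔT = -6.9 × 0.3 = -2.07°C → T = 4.11°C
T_parcel − T_env = 5.36 − 4.11 = +1.25°C

+1.25°C (parcel warmer than environment)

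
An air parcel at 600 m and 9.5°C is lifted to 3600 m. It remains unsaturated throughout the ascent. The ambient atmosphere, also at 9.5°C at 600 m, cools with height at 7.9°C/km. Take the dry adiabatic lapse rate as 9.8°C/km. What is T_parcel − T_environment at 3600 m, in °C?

Parcel:
  600–3600 m, dry: Δz = 3 km ⇒ ΔT = -29.4°C; T = -19.9°C
Environment:
  600–3600 m, environment: Δz = 3 km ⇒ ΔT = -23.7°C; T = -14.2°C
T_parcel − T_env = -19.9 − (-14.2) = -5.7°C

-5.7°C (parcel cooler than environment)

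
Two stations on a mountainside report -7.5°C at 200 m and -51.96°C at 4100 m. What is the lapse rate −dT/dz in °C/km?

Γ = −ΔT/Δz = (-7.5 − (-51.96)) / (4100 − 200) m
  = 44.46°C / 3.9 km = 11.4°C/km

11.4°C/km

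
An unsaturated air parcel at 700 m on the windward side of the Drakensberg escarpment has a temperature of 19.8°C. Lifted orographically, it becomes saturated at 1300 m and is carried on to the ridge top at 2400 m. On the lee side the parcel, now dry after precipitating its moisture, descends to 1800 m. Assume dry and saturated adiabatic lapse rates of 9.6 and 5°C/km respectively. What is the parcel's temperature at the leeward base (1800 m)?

14.3°C

Dry to 1300 m: -9.6 × 0.6 km = -5.76°C, so T = 14.04°C.
Saturated to 2400 m: -5 × 1.1 km = -5.5°C, so T = 8.54°C.
Dry descent to 1800 m: +9.6 × 0.6 km = +5.76°C, so T = 14.3°C.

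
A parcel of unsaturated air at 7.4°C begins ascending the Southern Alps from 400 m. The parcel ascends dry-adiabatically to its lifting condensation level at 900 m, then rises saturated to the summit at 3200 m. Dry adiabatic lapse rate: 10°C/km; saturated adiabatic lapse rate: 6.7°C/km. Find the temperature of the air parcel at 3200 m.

-13.01°C

From 400 m to 900 m (dry): cools by 10 × 0.5 = 5°C, giving 2.4°C.
From 900 m to 3200 m (saturated): cools by 6.7 × 2.3 = 15.41°C, giving -13.01°C.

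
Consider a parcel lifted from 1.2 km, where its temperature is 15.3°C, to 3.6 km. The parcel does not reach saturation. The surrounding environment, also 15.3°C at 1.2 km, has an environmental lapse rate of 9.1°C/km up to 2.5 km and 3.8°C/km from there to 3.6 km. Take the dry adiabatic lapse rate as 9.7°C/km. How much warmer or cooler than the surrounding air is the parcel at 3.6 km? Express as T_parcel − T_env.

-7.27°C (parcel cooler than environment)

Parcel:
  1200–3600 m, dry: Δz = 2.4 km ⇒ ΔT = -23.28°C; T = -7.98°C
Environment:
  1200–2500 m, environment, lower layer: Δz = 1.3 km ⇒ ΔT = -11.83°C; T = 3.47°C
  2500–3600 m, environment, upper layer: Δz = 1.1 km ⇒ ΔT = -4.18°C; T = -0.71°C
T_parcel − T_env = -7.98 − (-0.71) = -7.27°C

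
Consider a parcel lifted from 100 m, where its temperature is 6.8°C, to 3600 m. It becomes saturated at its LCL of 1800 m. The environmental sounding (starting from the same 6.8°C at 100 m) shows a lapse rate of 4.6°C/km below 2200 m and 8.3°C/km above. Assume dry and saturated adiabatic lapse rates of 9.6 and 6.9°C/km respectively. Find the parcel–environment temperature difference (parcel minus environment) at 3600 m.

-7.46°C (parcel cooler than environment)

Parcel:
  100–1800 m, dry: Δz = 1.7 km ⇒ ΔT = -16.32°C; T = -9.52°C
  1800–3600 m, saturated: Δz = 1.8 km ⇒ ΔT = -12.42°C; T = -21.94°C
Environment:
  100–2200 m, environment, lower layer: Δz = 2.1 km ⇒ ΔT = -9.66°C; T = -2.86°C
  2200–3600 m, environment, upper layer: Δz = 1.4 km ⇒ ΔT = -11.62°C; T = -14.48°C
T_parcel − T_env = -21.94 − (-14.48) = -7.46°C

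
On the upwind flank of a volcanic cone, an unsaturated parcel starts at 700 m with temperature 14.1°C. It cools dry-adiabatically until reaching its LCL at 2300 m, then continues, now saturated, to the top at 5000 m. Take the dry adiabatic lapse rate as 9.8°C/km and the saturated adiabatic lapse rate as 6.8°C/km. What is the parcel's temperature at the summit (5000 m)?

700–2300 m, dry: Δz = 1.6 km ⇒ ΔT = -15.68°C; T = -1.58°C
2300–5000 m, saturated: Δz = 2.7 km ⇒ ΔT = -18.36°C; T = -19.94°C

-19.94°C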